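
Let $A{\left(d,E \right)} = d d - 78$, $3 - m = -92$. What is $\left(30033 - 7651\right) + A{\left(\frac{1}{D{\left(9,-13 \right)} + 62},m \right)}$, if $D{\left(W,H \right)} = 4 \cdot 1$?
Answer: $\frac{97156225}{4356} \approx 22304.0$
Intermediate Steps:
$m = 95$ ($m = 3 - -92 = 3 + 92 = 95$)
$D{\left(W,H \right)} = 4$
$A{\left(d,E \right)} = -78 + d^{2}$ ($A{\left(d,E \right)} = d^{2} - 78 = -78 + d^{2}$)
$\left(30033 - 7651\right) + A{\left(\frac{1}{D{\left(9,-13 \right)} + 62},m \right)} = \left(30033 - 7651\right) - \left(78 - \left(\frac{1}{4 + 62}\right)^{2}\right) = 22382 - \left(78 - \left(\frac{1}{66}\right)^{2}\right) = 22382 + \left(-78 + \frac{1}{4356}\right) = 22382 - \frac{339767}{4356} = \frac{97156225}{4356}$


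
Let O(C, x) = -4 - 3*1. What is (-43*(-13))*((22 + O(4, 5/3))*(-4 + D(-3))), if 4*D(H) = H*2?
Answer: -92235/2 ≈ -46118.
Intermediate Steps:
D(H) = H/2 (D(H) = (H*2)/4 = (2*H)/4 = H/2)
O(C, x) = -7 (O(C, x) = -4 - 3 = -7)
(-43*(-13))*((22 + O(4, 5/3))*(-4 + D(-3))) = (-43*(-13))*((22 - 7)*(-4 + (½)*(-3))) = 559*(15*(-4 - 3/2)) = 559*(15*(-11/2)) = 559*(-165/2) = -92235/2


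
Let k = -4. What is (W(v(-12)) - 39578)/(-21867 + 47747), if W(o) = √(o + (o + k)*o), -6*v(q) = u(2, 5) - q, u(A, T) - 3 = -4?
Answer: -19789/12940 + √319/155280 ≈ -1.5292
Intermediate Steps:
u(A, T) = -1 (u(A, T) = 3 - 4 = -1)
v(q) = ⅙ + q/6 (v(q) = -(-1 - q)/6 = ⅙ + q/6)
W(o) = √(o + o*(-4 + o)) (W(o) = √(o + (o - 4)*o) = √(o + (-4 + o)*o) = √(o + o*(-4 + o)))
(W(v(-12)) - 39578)/(-21867 + 47747) = (√((⅙ + (⅙)*(-12))*(-3 + (⅙ + (⅙)*(-12)))) - 39578)/(-21867 + 47747) = (√((⅙ - 2)*(-3 + (⅙ - 2))) - 39578)/25880 = (√(-11*(-3 - 11/6)/6) - 39578)*(1/25880) = (√(-11/6*(-29/6)) - 39578)*(1/25880) = (√(319/36) - 39578)*(1/25880) = (√319/6 - 39578)*(1/25880) = (-39578 + √319/6)*(1/25880) = -19789/12940 + √319/155280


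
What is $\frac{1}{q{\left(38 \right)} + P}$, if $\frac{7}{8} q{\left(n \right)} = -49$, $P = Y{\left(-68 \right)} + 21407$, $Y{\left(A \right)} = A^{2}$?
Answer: $\frac{1}{25975} \approx 3.8499 \cdot 10^{-5}$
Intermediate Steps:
$P = 26031$ ($P = \left(-68\right)^{2} + 21407 = 4624 + 21407 = 26031$)
$q{\left(n \right)} = -56$ ($q{\left(n \right)} = \frac{8}{7} \left(-49\right) = -56$)
$\frac{1}{q{\left(38 \right)} + P} = \frac{1}{-56 + 26031} = \frac{1}{25975}$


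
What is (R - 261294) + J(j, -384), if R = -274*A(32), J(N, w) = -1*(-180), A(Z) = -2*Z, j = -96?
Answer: -243578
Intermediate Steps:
J(N, w) = 180
R = 17536 (R = -(-548)*32 = -274*(-64) = 17536)
(R - 261294) + J(j, -384) = (17536 - 261294) + 180 = -243758 + 180 = -243578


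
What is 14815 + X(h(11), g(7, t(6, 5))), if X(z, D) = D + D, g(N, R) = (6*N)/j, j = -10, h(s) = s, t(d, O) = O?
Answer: 74033/5 ≈ 14807.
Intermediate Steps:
g(N, R) = -3*N/5 (g(N, R) = (6*N)/(-10) = (6*N)*(-⅒) = -3*N/5)
X(z, D) = 2*D
14815 + X(h(11), g(7, t(6, 5))) = 14815 + 2*(-⅗*7) = 14815 + 2*(-21/5) = 14815 - 42/5 = 74033/5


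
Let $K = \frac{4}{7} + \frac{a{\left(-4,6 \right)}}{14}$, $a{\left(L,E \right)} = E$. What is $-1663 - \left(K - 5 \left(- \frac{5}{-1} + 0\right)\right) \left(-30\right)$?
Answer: $-2383$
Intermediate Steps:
$K = 1$ ($K = \frac{4}{7} + \frac{6}{14} = 4 \cdot \frac{1}{7} + 6 \cdot \frac{1}{14} = \frac{4}{7} + \frac{3}{7} = 1$)
$-1663 - \left(K - 5 \left(- \frac{5}{-1} + 0\right)\right) \left(-30\right) = -1663 - \left(1 - 5 \left(- \frac{5}{-1} + 0\right)\right) \left(-30\right) = -1663 - \left(1 - 5 \left(\left(-5\right) \left(-1\right) + 0\right)\right) \left(-30\right) = -1663 - \left(1 - 5 \left(5 + 0\right)\right) \left(-30\right) = -1663 - \left(1 - 25\right) \left(-30\right) = -1663 - \left(-24\right) \left(-30\right) = -1663 - 720 = -2383$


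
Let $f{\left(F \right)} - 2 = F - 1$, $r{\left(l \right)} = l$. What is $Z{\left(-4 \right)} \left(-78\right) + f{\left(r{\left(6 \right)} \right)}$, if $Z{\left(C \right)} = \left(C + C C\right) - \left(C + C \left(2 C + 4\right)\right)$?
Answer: $7$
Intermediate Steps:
$f{\left(F \right)} = 1 + F$ ($f{\left(F \right)} = 2 + \left(F - 1\right) = 2 + \left(-1 + F\right) = 1 + F$)
$Z{\left(C \right)} = C^{2} - C \left(4 + 2 C\right)$ ($Z{\left(C \right)} = \left(C + C^{2}\right) - \left(C + C \left(4 + 2 C\right)\right) = C^{2} - C \left(4 + 2 C\right)$)
$Z{\left(-4 \right)} \left(-78\right) + f{\left(r{\left(6 \right)} \right)} = \left(-1\right) \left(-4\right) \left(4 - 4\right) \left(-78\right) + \left(1 + 6\right) = \left(-1\right) \left(-4\right) 0 \left(-78\right) + 7 = 0 \left(-78\right) + 7 = 0 + 7 = 7$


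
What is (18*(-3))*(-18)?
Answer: 972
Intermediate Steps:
(18*(-3))*(-18) = -54*(-18) = 972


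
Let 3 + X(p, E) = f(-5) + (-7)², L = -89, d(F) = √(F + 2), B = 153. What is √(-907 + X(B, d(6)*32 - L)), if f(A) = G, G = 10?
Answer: I*√851 ≈ 29.172*I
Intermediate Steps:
d(F) = √(2 + F)
f(A) = 10
X(p, E) = 56 (X(p, E) = -3 + (10 + (-7)²) = -3 + (10 + 49) = -3 + 59 = 56)
√(-907 + X(B, d(6)*32 - L)) = √(-907 + 56) = √(-851) = I*√851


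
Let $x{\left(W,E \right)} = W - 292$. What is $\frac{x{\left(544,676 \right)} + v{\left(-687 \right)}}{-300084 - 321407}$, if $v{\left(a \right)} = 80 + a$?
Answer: $\frac{355}{621491} \approx 0.00057121$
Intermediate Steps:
$x{\left(W,E \right)} = -292 + W$
$\frac{x{\left(544,676 \right)} + v{\left(-687 \right)}}{-300084 - 321407} = \frac{\left(-292 + 544\right) + \left(80 - 687\right)}{-300084 - 321407} = \frac{252 - 607}{-621491} = \left(-355\right) \left(- \frac{1}{621491}\right) = \frac{355}{621491}$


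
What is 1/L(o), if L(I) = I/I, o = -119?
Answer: 1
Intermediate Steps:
L(I) = 1
1/L(o) = 1/1 = 1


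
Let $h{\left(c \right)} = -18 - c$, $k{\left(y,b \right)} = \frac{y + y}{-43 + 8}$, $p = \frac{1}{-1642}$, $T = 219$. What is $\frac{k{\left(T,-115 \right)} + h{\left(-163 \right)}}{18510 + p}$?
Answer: $\frac{7613954}{1063769665} \approx 0.0071575$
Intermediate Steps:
$p = - \frac{1}{1642} \approx -0.00060901$
$k{\left(y,b \right)} = - \frac{2 y}{35}$ ($k{\left(y,b \right)} = \frac{2 y}{-35} = 2 y \left(- \frac{1}{35}\right) = - \frac{2 y}{35}$)
$\frac{k{\left(T,-115 \right)} + h{\left(-163 \right)}}{18510 + p} = \frac{\left(- \frac{2}{35}\right) 219 - -145}{18510 - \frac{1}{1642}} = \frac{- \frac{438}{35} + \left(-18 + 163\right)}{\frac{30393419}{1642}} = \left(- \frac{438}{35} + 145\right) \frac{1642}{30393419} = \frac{4637}{35} \cdot \frac{1642}{30393419} = \frac{7613954}{1063769665}$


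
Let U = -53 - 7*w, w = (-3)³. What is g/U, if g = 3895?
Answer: 3895/136 ≈ 28.640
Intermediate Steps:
w = -27
U = 136 (U = -53 - 7*(-27) = -53 + 189 = 136)
g/U = 3895/136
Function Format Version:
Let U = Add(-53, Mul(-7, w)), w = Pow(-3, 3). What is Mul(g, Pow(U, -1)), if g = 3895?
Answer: Rational(3895, 136) ≈ 28.640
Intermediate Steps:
w = -27
U = 136 (U = Add(-53, Mul(-7, -27)) = Add(-53, 189) = 136)
Mul(g, Pow(U, -1)) = Mul(3895, Pow(136, -1)) = Mul(3895, Rational(1, 136)) = Rational(3895, 136)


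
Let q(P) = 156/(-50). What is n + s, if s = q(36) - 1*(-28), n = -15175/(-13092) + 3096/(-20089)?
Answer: 170197170511/6575129700 ≈ 25.885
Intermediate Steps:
q(P) = -78/25 (q(P) = 156*(-1/50) = -78/25)
n = 264317743/263005188 (n = -15175*(-1/13092) + 3096*(-1/20089) = 15175/13092 - 3096/20089 = 264317743/263005188 ≈ 1.0050)
s = 622/25 (s = -78/25 - 1*(-28) = -78/25 + 28 = 622/25 ≈ 24.880)
n + s = 264317743/263005188 + 622/25 = 170197170511/6575129700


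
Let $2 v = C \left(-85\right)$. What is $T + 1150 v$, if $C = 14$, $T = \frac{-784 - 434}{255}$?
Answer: $- \frac{58161656}{85} \approx -6.8426 \cdot 10^{5}$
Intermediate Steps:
$T = - \frac{406}{85}$ ($T = \left(-1218\right) \frac{1}{255} = - \frac{406}{85} \approx -4.7765$)
$v = -595$ ($v = \frac{14 \left(-85\right)}{2} = \frac{1}{2} \left(-1190\right) = -595$)
$T + 1150 v = - \frac{406}{85} + 1150 \left(-595\right) = - \frac{406}{85} - 684250 = - \frac{58161656}{85}$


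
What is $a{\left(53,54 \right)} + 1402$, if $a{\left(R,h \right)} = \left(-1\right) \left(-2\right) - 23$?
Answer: $1381$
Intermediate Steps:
$a{\left(R,h \right)} = -21$ ($a{\left(R,h \right)} = 2 - 23 = -21$)
$a{\left(53,54 \right)} + 1402 = -21 + 1402 = 1381$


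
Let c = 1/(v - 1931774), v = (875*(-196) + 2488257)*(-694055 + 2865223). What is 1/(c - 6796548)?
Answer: -5030066730402/34187089976380252295 ≈ -1.4713e-7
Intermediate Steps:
v = 5030068662176 (v = (-171500 + 2488257)*2171168 = 2316757*2171168 = 5030068662176)
c = 1/5030066730402 (c = 1/(5030068662176 - 1931774) = 1/5030066730402 ≈ 1.9880e-13)
1/(c - 6796548) = 1/(1/5030066730402 - 6796548) = 1/(-34187089976380252295/5030066730402) = -5030066730402/34187089976380252295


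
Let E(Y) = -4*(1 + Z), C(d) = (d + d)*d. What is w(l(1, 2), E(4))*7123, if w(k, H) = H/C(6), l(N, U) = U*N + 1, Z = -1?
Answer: 0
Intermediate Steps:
C(d) = 2*d² (C(d) = (2*d)*d = 2*d²)
E(Y) = 0 (E(Y) = -4*(1 - 1) = -4*0 = 0)
l(N, U) = 1 + N*U (l(N, U) = N*U + 1 = 1 + N*U)
w(k, H) = H/72 (w(k, H) = H/((2*6²)) = H/((2*36)) = H/72)
w(l(1, 2), E(4))*7123 = ((1/72)*0)*7123 = 0*7123 = 0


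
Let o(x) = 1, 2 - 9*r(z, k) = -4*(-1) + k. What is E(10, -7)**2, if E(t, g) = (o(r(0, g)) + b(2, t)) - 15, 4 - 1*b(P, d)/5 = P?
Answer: 16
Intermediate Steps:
r(z, k) = -2/9 - k/9 (r(z, k) = 2/9 - (-4*(-1) + k)/9 = 2/9 - (4 + k)/9 = 2/9 + (-4/9 - k/9) = -2/9 - k/9)
b(P, d) = 20 - 5*P
E(t, g) = -4 (E(t, g) = (1 + (20 - 5*2)) - 15 = (1 + (20 - 10)) - 15 = (1 + 10) - 15 = 11 - 15 = -4)
E(10, -7)**2 = (-4)**2 = 16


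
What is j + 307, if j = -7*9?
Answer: 244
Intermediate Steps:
j = -63
j + 307 = -63 + 307 = 244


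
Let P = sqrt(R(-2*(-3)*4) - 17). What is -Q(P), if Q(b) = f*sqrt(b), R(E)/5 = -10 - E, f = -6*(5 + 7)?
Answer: 72*187**(1/4)*sqrt(I) ≈ 188.27 + 188.27*I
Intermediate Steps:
f = -72 (f = -6*12 = -72)
R(E) = -50 - 5*E (R(E) = 5*(-10 - E) = -50 - 5*E)
P = I*sqrt(187) (P = sqrt((-50 - 5*(-2*(-3))*4) - 17) = sqrt((-50 - 30*4) - 17) = sqrt((-50 - 5*24) - 17) = sqrt((-50 - 120) - 17) = sqrt(-170 - 17) = sqrt(-187) = I*sqrt(187) ≈ 13.675*I)
Q(b) = -72*sqrt(b)
-Q(P) = -(-72)*sqrt(I*sqrt(187)) = -(-72)*187**(1/4)*sqrt(I) = 72*187**(1/4)*sqrt(I)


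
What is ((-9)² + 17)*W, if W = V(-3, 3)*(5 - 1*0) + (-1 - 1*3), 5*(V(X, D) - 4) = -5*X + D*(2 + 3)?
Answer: 4508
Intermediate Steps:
V(X, D) = 4 + D - X (V(X, D) = 4 + (-5*X + D*(2 + 3))/5 = 4 + (-5*X + D*5)/5 = 4 + (-5*X + 5*D)/5 = 4 + (D - X) = 4 + D - X)
W = 46 (W = (4 + 3 - 1*(-3))*(5 - 1*0) + (-1 - 1*3) = (4 + 3 + 3)*(5 + 0) + (-1 - 3) = 10*5 - 4 = 50 - 4 = 46)
((-9)² + 17)*W = ((-9)² + 17)*46 = (81 + 17)*46 = 98*46 = 4508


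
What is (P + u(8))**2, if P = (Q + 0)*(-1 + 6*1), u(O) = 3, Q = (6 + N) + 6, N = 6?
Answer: 8649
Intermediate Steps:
Q = 18 (Q = (6 + 6) + 6 = 12 + 6 = 18)
P = 90 (P = (18 + 0)*(-1 + 6*1) = 18*(-1 + 6) = 18*5 = 90)
(P + u(8))**2 = (90 + 3)**2 = 93**2 = 8649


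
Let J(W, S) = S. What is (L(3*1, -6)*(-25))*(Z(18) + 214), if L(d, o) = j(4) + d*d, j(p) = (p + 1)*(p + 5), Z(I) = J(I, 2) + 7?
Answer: -301050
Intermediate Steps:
Z(I) = 9 (Z(I) = 2 + 7 = 9)
j(p) = (1 + p)*(5 + p)
L(d, o) = 45 + d² (L(d, o) = (5 + 4² + 6*4) + d*d = (5 + 16 + 24) + d² = 45 + d²)
(L(3*1, -6)*(-25))*(Z(18) + 214) = ((45 + (3*1)²)*(-25))*(9 + 214) = ((45 + 3²)*(-25))*223 = ((45 + 9)*(-25))*223 = (54*(-25))*223 = -1350*223 = -301050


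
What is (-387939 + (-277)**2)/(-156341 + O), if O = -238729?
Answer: 31121/39507 ≈ 0.78773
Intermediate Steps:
(-387939 + (-277)**2)/(-156341 + O) = (-387939 + (-277)**2)/(-156341 - 238729) = (-387939 + 76729)/(-395070) = -311210*(-1/395070) = 31121/39507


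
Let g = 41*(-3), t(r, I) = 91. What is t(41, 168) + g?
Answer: -32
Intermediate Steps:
g = -123
t(41, 168) + g = 91 - 123 = -32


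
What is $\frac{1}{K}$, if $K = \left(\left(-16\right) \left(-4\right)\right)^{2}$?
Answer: $\frac{1}{4096} \approx 0.00024414$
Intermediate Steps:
$K = 4096$ ($K = 64^{2} = 4096$)
$\frac{1}{K} = \frac{1}{4096}$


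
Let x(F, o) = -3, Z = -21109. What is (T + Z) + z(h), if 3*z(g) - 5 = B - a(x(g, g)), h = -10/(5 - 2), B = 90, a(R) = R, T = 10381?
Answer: -32086/3 ≈ -10695.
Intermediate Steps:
h = -10/3 ≈ -3.3333
z(g) = 98/3 (z(g) = 5/3 + (90 - 1*(-3))/3 = 5/3 + (90 + 3)/3 = 5/3 + (⅓)*93 = 5/3 + 31 = 98/3)
(T + Z) + z(h) = (10381 - 21109) + 98/3 = -10728 + 98/3 = -32086/3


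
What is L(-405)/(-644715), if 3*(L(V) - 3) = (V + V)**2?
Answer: -72901/214905 ≈ -0.33922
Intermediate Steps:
L(V) = 3 + 4*V**2/3 (L(V) = 3 + (V + V)**2/3 = 3 + (2*V)**2/3 = 3 + (4*V**2)/3 = 3 + 4*V**2/3)
L(-405)/(-644715) = (3 + (4/3)*(-405)**2)/(-644715) = (3 + (4/3)*164025)*(-1/644715) = (3 + 218700)*(-1/644715) = 218703*(-1/644715) = -72901/214905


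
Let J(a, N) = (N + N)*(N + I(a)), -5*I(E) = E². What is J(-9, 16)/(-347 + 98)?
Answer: 32/1245 ≈ 0.025703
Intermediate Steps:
I(E) = -E²/5
J(a, N) = 2*N*(N - a²/5) (J(a, N) = (N + N)*(N - a²/5) = (2*N)*(N - a²/5) = 2*N*(N - a²/5))
J(-9, 16)/(-347 + 98) = ((⅖)*16*(-1*(-9)² + 5*16))/(-347 + 98) = ((⅖)*16*(-1*81 + 80))/(-249) = -2*16*(-81 + 80)/1245 = -2*16*(-1)/1245 = -1/249*(-32/5) = 32/1245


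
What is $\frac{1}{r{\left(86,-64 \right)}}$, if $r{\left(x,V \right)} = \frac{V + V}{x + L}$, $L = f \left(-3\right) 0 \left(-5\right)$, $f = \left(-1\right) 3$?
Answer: $- \frac{43}{64} \approx -0.67188$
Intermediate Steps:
$f = -3$
$L = 0$ ($L = \left(-3\right) \left(-3\right) 0 \left(-5\right) = 9 \cdot 0 \left(-5\right) = 0 \left(-5\right) = 0$)
$r{\left(x,V \right)} = \frac{2 V}{x}$ ($r{\left(x,V \right)} = \frac{V + V}{x + 0} = \frac{2 V}{x}$)
$\frac{1}{r{\left(86,-64 \right)}} = \frac{1}{2 \left(-64\right) \frac{1}{86}} = \frac{1}{- \frac{64}{43}} = - \frac{43}{64}$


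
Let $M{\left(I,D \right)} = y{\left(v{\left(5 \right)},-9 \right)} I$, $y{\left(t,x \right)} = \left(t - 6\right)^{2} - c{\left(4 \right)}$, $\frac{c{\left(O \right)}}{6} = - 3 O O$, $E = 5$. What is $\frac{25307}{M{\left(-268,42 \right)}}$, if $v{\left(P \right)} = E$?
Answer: $- \frac{25307}{77452} \approx -0.32674$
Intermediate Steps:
$c{\left(O \right)} = - 18 O^{2}$ ($c{\left(O \right)} = 6 - 3 O O = 6 \left(- 3 O^{2}\right) = - 18 O^{2}$)
$v{\left(P \right)} = 5$
$y{\left(t,x \right)} = 288 + \left(-6 + t\right)^{2}$ ($y{\left(t,x \right)} = \left(t - 6\right)^{2} - - 18 \cdot 4^{2} = \left(t - 6\right)^{2} - \left(-18\right) 16 = \left(-6 + t\right)^{2} - -288 = \left(-6 + t\right)^{2} + 288 = 288 + \left(-6 + t\right)^{2}$)
$M{\left(I,D \right)} = 289 I$ ($M{\left(I,D \right)} = \left(288 + \left(-6 + 5\right)^{2}\right) I = \left(288 + \left(-1\right)^{2}\right) I = \left(288 + 1\right) I = 289 I$)
$\frac{25307}{M{\left(-268,42 \right)}} = \frac{25307}{289 \left(-268\right)} = \frac{25307}{-77452} = 25307 \left(- \frac{1}{77452}\right) = - \frac{25307}{77452}$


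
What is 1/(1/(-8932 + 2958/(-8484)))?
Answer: -12630341/1414 ≈ -8932.3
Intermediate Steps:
1/(1/(-8932 + 2958/(-8484))) = 1/(1/(-8932 + 2958*(-1/8484))) = 1/(1/(-8932 - 493/1414)) = 1/(1/(-12630341/1414)) = 1/(-1414/12630341) = -12630341/1414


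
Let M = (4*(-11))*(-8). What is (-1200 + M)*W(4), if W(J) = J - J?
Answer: 0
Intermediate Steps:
W(J) = 0
M = 352 (M = -44*(-8) = 352)
(-1200 + M)*W(4) = (-1200 + 352)*0 = -848*0 = 0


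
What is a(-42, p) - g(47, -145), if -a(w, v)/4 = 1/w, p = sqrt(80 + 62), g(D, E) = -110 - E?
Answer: -733/21 ≈ -34.905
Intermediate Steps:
p = sqrt(142) ≈ 11.916
a(w, v) = -4/w
a(-42, p) - g(47, -145) = -4/(-42) - (-110 - 1*(-145)) = -4*(-1/42) - (-110 + 145) = 2/21 - 1*35 = 2/21 - 35 = -733/21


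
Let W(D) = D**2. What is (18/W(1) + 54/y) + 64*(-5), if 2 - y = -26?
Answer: -4201/14 ≈ -300.07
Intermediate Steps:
y = 28 (y = 2 - 1*(-26) = 2 + 26 = 28)
(18/W(1) + 54/y) + 64*(-5) = (18/(1**2) + 54/28) + 64*(-5) = (18/1 + 54*(1/28)) - 320 = (18*1 + 27/14) - 320 = (18 + 27/14) - 320 = 279/14 - 320 = -4201/14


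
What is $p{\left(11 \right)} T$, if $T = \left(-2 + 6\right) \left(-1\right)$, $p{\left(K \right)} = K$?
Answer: $-44$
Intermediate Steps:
$T = -4$ ($T = 4 \left(-1\right) = -4$)
$p{\left(11 \right)} T = 11 \left(-4\right) = -44$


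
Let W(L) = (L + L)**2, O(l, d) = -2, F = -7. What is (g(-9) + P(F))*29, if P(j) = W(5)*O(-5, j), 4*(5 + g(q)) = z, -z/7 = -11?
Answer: -21547/4 ≈ -5386.8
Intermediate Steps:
z = 77 (z = -7*(-11) = 77)
g(q) = 57/4 (g(q) = -5 + (1/4)*77 = -5 + 77/4 = 57/4)
W(L) = 4*L**2 (W(L) = (2*L)**2 = 4*L**2)
P(j) = -200 (P(j) = (4*5**2)*(-2) = (4*25)*(-2) = 100*(-2) = -200)
(g(-9) + P(F))*29 = (57/4 - 200)*29 = -743/4*29 = -21547/4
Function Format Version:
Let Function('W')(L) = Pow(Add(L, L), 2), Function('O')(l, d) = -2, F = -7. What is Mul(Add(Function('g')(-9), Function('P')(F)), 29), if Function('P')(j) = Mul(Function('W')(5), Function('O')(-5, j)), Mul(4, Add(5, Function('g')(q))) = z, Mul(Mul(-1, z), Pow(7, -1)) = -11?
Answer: Rational(-21547, 4) ≈ -5386.8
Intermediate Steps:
z = 77 (z = Mul(-7, -11) = 77)
Function('g')(q) = Rational(57, 4) (Function('g')(q) = Add(-5, Mul(Rational(1, 4), 77)) = Add(-5, Rational(77, 4)) = Rational(57, 4))
Function('W')(L) = Mul(4, Pow(L, 2)) (Function('W')(L) = Pow(Mul(2, L), 2) = Mul(4, Pow(L, 2)))
Function('P')(j) = -200 (Function('P')(j) = Mul(Mul(4, Pow(5, 2)), -2) = Mul(Mul(4, 25), -2) = Mul(100, -2) = -200)
Mul(Add(Function('g')(-9), Function('P')(F)), 29) = Mul(Add(Rational(57, 4), -200), 29) = Mul(Rational(-743, 4), 29) = Rational(-21547, 4)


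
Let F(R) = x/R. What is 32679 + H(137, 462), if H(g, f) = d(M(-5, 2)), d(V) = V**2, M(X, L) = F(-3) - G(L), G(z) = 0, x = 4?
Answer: 294127/9 ≈ 32681.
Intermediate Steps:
F(R) = 4/R
M(X, L) = -4/3 (M(X, L) = 4/(-3) - 1*0 = 4*(-1/3) + 0 = -4/3 + 0 = -4/3)
H(g, f) = 16/9 (H(g, f) = (-4/3)**2 = 16/9)
32679 + H(137, 462) = 32679 + 16/9 = 294127/9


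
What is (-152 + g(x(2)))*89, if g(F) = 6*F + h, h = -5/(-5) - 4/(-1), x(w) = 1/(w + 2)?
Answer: -25899/2 ≈ -12950.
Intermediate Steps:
x(w) = 1/(2 + w)
h = 5 (h = -5*(-⅕) - 4*(-1) = 1 + 4 = 5)
g(F) = 5 + 6*F (g(F) = 6*F + 5 = 5 + 6*F)
(-152 + g(x(2)))*89 = (-152 + (5 + 6/(2 + 2)))*89 = (-152 + (5 + 6/4))*89 = (-152 + (5 + 6*(¼)))*89 = (-152 + (5 + 3/2))*89 = (-152 + 13/2)*89 = -291/2*89 = -25899/2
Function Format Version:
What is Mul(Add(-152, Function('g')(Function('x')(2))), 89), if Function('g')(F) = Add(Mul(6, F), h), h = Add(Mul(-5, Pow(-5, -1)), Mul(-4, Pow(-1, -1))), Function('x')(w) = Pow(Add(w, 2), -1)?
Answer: Rational(-25899, 2) ≈ -12950.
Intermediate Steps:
Function('x')(w) = Pow(Add(2, w), -1)
h = 5 (h = Add(Mul(-5, Rational(-1, 5)), Mul(-4, -1)) = Add(1, 4) = 5)
Function('g')(F) = Add(5, Mul(6, F)) (Function('g')(F) = Add(Mul(6, F), 5) = Add(5, Mul(6, F)))
Mul(Add(-152, Function('g')(Function('x')(2))), 89) = Mul(Add(-152, Add(5, Mul(6, Pow(Add(2, 2), -1)))), 89) = Mul(Add(-152, Add(5, Mul(6, Pow(4, -1)))), 89) = Mul(Add(-152, Add(5, Mul(6, Rational(1, 4)))), 89) = Mul(Add(-152, Add(5, Rational(3, 2))), 89) = Mul(Add(-152, Rational(13, 2)), 89) = Mul(Rational(-291, 2), 89) = Rational(-25899, 2)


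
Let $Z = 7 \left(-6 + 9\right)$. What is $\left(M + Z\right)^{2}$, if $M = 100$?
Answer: $14641$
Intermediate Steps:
$Z = 21$ ($Z = 7 \cdot 3 = 21$)
$\left(M + Z\right)^{2} = \left(100 + 21\right)^{2} = 121^{2} = 14641$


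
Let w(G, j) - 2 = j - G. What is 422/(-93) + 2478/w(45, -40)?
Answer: -265480/7719 ≈ -34.393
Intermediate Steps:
w(G, j) = 2 + j - G (w(G, j) = 2 + (j - G) = 2 + j - G)
422/(-93) + 2478/w(45, -40) = 422/(-93) + 2478/(2 - 40 - 1*45) = 422*(-1/93) + 2478/(2 - 40 - 45) = -422/93 + 2478/(-83) = -422/93 + 2478*(-1/83) = -422/93 - 2478/83 = -265480/7719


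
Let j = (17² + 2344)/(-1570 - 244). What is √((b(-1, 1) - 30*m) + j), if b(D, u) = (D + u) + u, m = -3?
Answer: 3*√32740886/1814 ≈ 9.4630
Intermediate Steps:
b(D, u) = D + 2*u
j = -2633/1814 (j = (289 + 2344)/(-1814) = 2633*(-1/1814) = -2633/1814 ≈ -1.4515)
√((b(-1, 1) - 30*m) + j) = √(((-1 + 2*1) - 30*(-3)) - 2633/1814) = √(((-1 + 2) + 90) - 2633/1814) = √((1 + 90) - 2633/1814) = √(91 - 2633/1814) = √(162441/1814) = 3*√32740886/1814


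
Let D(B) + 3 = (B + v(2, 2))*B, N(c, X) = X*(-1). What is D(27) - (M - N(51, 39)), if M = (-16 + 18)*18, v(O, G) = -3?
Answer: 570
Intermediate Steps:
N(c, X) = -X
M = 36 (M = 2*18 = 36)
D(B) = -3 + B*(-3 + B) (D(B) = -3 + (B - 3)*B = -3 + (-3 + B)*B = -3 + B*(-3 + B))
D(27) - (M - N(51, 39)) = (-3 + 27² - 3*27) - (36 - (-1)*39) = (-3 + 729 - 81) - (36 - 1*(-39)) = 645 - (36 + 39) = 645 - 1*75 = 645 - 75 = 570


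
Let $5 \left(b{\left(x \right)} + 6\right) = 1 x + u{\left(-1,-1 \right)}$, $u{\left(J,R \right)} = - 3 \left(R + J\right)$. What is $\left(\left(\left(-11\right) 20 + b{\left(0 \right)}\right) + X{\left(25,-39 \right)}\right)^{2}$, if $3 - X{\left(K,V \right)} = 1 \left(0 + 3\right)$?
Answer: $\frac{1263376}{25} \approx 50535.0$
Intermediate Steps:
$u{\left(J,R \right)} = - 3 J - 3 R$ ($u{\left(J,R \right)} = - 3 \left(J + R\right) = - 3 J - 3 R$)
$X{\left(K,V \right)} = 0$ ($X{\left(K,V \right)} = 3 - 1 \left(0 + 3\right) = 3 - 1 \cdot 3 = 3 - 3 = 0$)
$b{\left(x \right)} = - \frac{24}{5} + \frac{x}{5}$ ($b{\left(x \right)} = -6 + \frac{1 x - -6}{5} = -6 + \frac{x + \left(3 + 3\right)}{5} = -6 + \frac{x + 6}{5} = -6 + \frac{6 + x}{5} = -6 + \left(\frac{6}{5} + \frac{x}{5}\right) = - \frac{24}{5} + \frac{x}{5}$)
$\left(\left(\left(-11\right) 20 + b{\left(0 \right)}\right) + X{\left(25,-39 \right)}\right)^{2} = \left(\left(\left(-11\right) 20 + \left(- \frac{24}{5} + \frac{1}{5} \cdot 0\right)\right) + 0\right)^{2} = \left(\left(-220 + \left(- \frac{24}{5} + 0\right)\right) + 0\right)^{2} = \left(\left(-220 - \frac{24}{5}\right) + 0\right)^{2} = \left(- \frac{1124}{5} + 0\right)^{2} = \left(- \frac{1124}{5}\right)^{2} = \frac{1263376}{25}$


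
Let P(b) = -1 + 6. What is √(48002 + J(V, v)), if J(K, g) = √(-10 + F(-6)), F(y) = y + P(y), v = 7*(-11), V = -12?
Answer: √(48002 + I*√11) ≈ 219.09 + 0.0076*I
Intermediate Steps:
P(b) = 5
v = -77
F(y) = 5 + y (F(y) = y + 5 = 5 + y)
J(K, g) = I*√11 (J(K, g) = √(-10 + (5 - 6)) = √(-10 - 1) = √(-11) = I*√11)
√(48002 + J(V, v)) = √(48002 + I*√11)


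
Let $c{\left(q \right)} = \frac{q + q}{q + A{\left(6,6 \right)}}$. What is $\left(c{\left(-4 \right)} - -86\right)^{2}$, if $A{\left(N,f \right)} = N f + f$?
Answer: $\frac{2656900}{361} \approx 7359.8$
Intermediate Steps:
$A{\left(N,f \right)} = f + N f$
$c{\left(q \right)} = \frac{2 q}{42 + q}$ ($c{\left(q \right)} = \frac{q + q}{q + 6 \left(1 + 6\right)} = \frac{2 q}{q + 6 \cdot 7} = \frac{2 q}{q + 42} = \frac{2 q}{42 + q}$)
$\left(c{\left(-4 \right)} - -86\right)^{2} = \left(2 \left(-4\right) \frac{1}{42 - 4} - -86\right)^{2} = \left(2 \left(-4\right) \frac{1}{38} + 86\right)^{2} = \left(- \frac{4}{19} + 86\right)^{2} = \left(\frac{1630}{19}\right)^{2} = \frac{2656900}{361}$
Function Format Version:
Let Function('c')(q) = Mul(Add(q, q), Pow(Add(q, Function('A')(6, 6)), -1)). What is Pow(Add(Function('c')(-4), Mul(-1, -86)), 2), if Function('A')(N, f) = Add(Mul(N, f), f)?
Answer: Rational(2656900, 361) ≈ 7359.8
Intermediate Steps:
Function('A')(N, f) = Add(f, Mul(N, f))
Function('c')(q) = Mul(2, q, Pow(Add(42, q), -1)) (Function('c')(q) = Mul(Add(q, q), Pow(Add(q, Mul(6, Add(1, 6))), -1)) = Mul(Mul(2, q), Pow(Add(q, Mul(6, 7)), -1)) = Mul(Mul(2, q), Pow(Add(q, 42), -1)) = Mul(Mul(2, q), Pow(Add(42, q), -1)) = Mul(2, q, Pow(Add(42, q), -1)))
Pow(Add(Function('c')(-4), Mul(-1, -86)), 2) = Pow(Add(Mul(2, -4, Pow(Add(42, -4), -1)), Mul(-1, -86)), 2) = Pow(Add(Mul(2, -4, Pow(38, -1)), 86), 2) = Pow(Add(Mul(2, -4, Rational(1, 38)), 86), 2) = Pow(Add(Rational(-4, 19), 86), 2) = Pow(Rational(1630, 19), 2) = Rational(2656900, 361)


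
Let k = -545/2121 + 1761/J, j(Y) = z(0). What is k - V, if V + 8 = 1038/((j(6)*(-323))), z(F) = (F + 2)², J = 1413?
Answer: 2106574763/215116062 ≈ 9.7927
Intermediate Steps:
z(F) = (2 + F)²
j(Y) = 4 (j(Y) = (2 + 0)² = 2² = 4)
k = 329444/332997 (k = -545/2121 + 1761/1413 = -545*1/2121 + 1761*(1/1413) = -545/2121 + 587/471 = 329444/332997 ≈ 0.98933)
V = -5687/646 (V = -8 + 1038/((4*(-323))) = -8 + 1038/(-1292) = -8 + 1038*(-1/1292) = -8 - 519/646 = -5687/646 ≈ -8.8034)
k - V = 329444/332997 - 1*(-5687/646) = 329444/332997 + 5687/646 = 2106574763/215116062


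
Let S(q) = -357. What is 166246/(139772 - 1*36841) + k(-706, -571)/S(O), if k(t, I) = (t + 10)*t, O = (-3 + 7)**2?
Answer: -16839491078/12248789 ≈ -1374.8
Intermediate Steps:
O = 16 (O = 4**2 = 16)
k(t, I) = t*(10 + t) (k(t, I) = (10 + t)*t = t*(10 + t))
166246/(139772 - 1*36841) + k(-706, -571)/S(O) = 166246/(139772 - 1*36841) - 706*(10 - 706)/(-357) = 166246/(139772 - 36841) - 706*(-696)*(-1/357) = 166246/102931 + 491376*(-1/357) = 166246*(1/102931) - 163792/119 = 166246/102931 - 163792/119 = -16839491078/12248789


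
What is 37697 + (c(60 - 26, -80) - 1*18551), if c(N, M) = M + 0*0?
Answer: 19066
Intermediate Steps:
c(N, M) = M (c(N, M) = M + 0 = M)
37697 + (c(60 - 26, -80) - 1*18551) = 37697 + (-80 - 1*18551) = 37697 + (-80 - 18551) = 37697 - 18631 = 19066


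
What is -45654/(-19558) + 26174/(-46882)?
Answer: 5287142/2977007 ≈ 1.7760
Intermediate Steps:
-45654/(-19558) + 26174/(-46882) = -45654*(-1/19558) + 26174*(-1/46882) = 3261/1397 - 13087/23441 = 5287142/2977007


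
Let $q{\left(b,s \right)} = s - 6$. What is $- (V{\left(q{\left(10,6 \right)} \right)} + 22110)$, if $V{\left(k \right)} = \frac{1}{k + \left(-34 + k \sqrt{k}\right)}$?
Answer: $- \frac{751739}{34} \approx -22110.0$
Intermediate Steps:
$q{\left(b,s \right)} = -6 + s$ ($q{\left(b,s \right)} = s - 6 = -6 + s$)
$V{\left(k \right)} = \frac{1}{-34 + k + k^{\frac{3}{2}}}$ ($V{\left(k \right)} = \frac{1}{k + \left(-34 + k^{\frac{3}{2}}\right)} = \frac{1}{-34 + k + k^{\frac{3}{2}}}$)
$- (V{\left(q{\left(10,6 \right)} \right)} + 22110) = - (\frac{1}{-34 + \left(-6 + 6\right) + \left(-6 + 6\right)^{\frac{3}{2}}} + 22110) = - (\frac{1}{-34 + 0 + 0^{\frac{3}{2}}} + 22110) = - (\frac{1}{-34 + 0 + 0} + 22110) = - (\frac{1}{-34} + 22110) = - (- \frac{1}{34} + 22110) = \left(-1\right) \frac{751739}{34} = - \frac{751739}{34}$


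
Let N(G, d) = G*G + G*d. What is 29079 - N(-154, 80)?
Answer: 17683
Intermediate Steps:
N(G, d) = G² + G*d
29079 - N(-154, 80) = 29079 - (-154)*(-154 + 80) = 29079 - (-154)*(-74) = 29079 - 1*11396 = 29079 - 11396 = 17683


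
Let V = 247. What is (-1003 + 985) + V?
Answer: 229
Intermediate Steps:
(-1003 + 985) + V = (-1003 + 985) + 247 = -18 + 247 = 229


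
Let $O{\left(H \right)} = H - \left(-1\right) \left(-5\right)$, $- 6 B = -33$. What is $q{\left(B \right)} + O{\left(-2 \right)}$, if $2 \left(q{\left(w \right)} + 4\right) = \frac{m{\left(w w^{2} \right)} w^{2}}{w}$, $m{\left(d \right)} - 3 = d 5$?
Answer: $\frac{73117}{32} \approx 2284.9$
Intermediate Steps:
$B = \frac{11}{2}$ ($B = \left(- \frac{1}{6}\right) \left(-33\right) = \frac{11}{2} \approx 5.5$)
$m{\left(d \right)} = 3 + 5 d$ ($m{\left(d \right)} = 3 + d 5 = 3 + 5 d$)
$q{\left(w \right)} = -4 + \frac{w \left(3 + 5 w^{3}\right)}{2}$ ($q{\left(w \right)} = -4 + \frac{\left(3 + 5 w w^{2}\right) w^{2} \frac{1}{w}}{2} = -4 + \frac{\left(3 + 5 w^{3}\right) w^{2} \frac{1}{w}}{2} = -4 + \frac{w^{2} \left(3 + 5 w^{3}\right) \frac{1}{w}}{2} = -4 + \frac{w \left(3 + 5 w^{3}\right)}{2}$)
$O{\left(H \right)} = -5 + H$ ($O{\left(H \right)} = H - 5 = -5 + H$)
$q{\left(B \right)} + O{\left(-2 \right)} = \left(-4 + \frac{1}{2} \cdot \frac{11}{2} \left(3 + 5 \left(\frac{11}{2}\right)^{3}\right)\right) - 7 = \left(-4 + \frac{1}{2} \cdot \frac{11}{2} \left(3 + 5 \cdot \frac{1331}{8}\right)\right) - 7 = \left(-4 + \frac{1}{2} \cdot \frac{11}{2} \left(3 + \frac{6655}{8}\right)\right) - 7 = \left(-4 + \frac{1}{2} \cdot \frac{11}{2} \cdot \frac{6679}{8}\right) - 7 = \left(-4 + \frac{73469}{32}\right) - 7 = \frac{73341}{32} - 7 = \frac{73117}{32}$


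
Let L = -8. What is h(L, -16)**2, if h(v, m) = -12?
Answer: 144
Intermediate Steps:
h(L, -16)**2 = (-12)**2 = 144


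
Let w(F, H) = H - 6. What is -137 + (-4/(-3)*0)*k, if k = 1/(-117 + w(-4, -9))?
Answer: -137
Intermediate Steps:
w(F, H) = -6 + H
k = -1/132 (k = 1/(-117 + (-6 - 9)) = 1/(-117 - 15) = 1/(-132) = -1/132 ≈ -0.0075758)
-137 + (-4/(-3)*0)*k = -137 + (-4/(-3)*0)*(-1/132) = -137 + (-4*(-1)/3*0)*(-1/132) = -137 + (-4*(-1/3)*0)*(-1/132) = -137 + ((4/3)*0)*(-1/132) = -137 + 0*(-1/132) = -137 + 0 = -137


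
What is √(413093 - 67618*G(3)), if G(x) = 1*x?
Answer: √210239 ≈ 458.52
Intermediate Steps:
G(x) = x
√(413093 - 67618*G(3)) = √(413093 - 67618*3) = √(413093 - 202854) = √210239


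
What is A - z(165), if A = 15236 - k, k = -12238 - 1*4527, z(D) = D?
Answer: 31836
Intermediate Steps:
k = -16765 (k = -12238 - 4527 = -16765)
A = 32001 (A = 15236 - 1*(-16765) = 15236 + 16765 = 32001)
A - z(165) = 32001 - 1*165 = 32001 - 165 = 31836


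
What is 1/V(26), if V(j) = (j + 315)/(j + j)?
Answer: 52/341 ≈ 0.15249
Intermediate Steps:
V(j) = (315 + j)/(2*j) (V(j) = (315 + j)/((2*j)) = (315 + j)*(1/(2*j)) = (315 + j)/(2*j))
1/V(26) = 1/((1/2)*(315 + 26)/26) = 1/((1/2)*(1/26)*341) = 1/(341/52) = 52/341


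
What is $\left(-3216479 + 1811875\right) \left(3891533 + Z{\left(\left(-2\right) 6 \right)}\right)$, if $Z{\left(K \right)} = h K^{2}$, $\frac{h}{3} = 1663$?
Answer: $-6475152805196$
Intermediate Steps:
$h = 4989$ ($h = 3 \cdot 1663 = 4989$)
$Z{\left(K \right)} = 4989 K^{2}$
$\left(-3216479 + 1811875\right) \left(3891533 + Z{\left(\left(-2\right) 6 \right)}\right) = \left(-3216479 + 1811875\right) \left(3891533 + 4989 \left(\left(-2\right) 6\right)^{2}\right) = - 1404604 \left(3891533 + 4989 \left(-12\right)^{2}\right) = - 1404604 \left(3891533 + 4989 \cdot 144\right) = - 1404604 \left(3891533 + 718416\right) = \left(-1404604\right) 4609949 = -6475152805196$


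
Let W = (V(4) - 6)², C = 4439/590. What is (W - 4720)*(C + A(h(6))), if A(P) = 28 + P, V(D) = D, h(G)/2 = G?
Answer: -66115962/295 ≈ -2.2412e+5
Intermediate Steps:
h(G) = 2*G
C = 4439/590 (C = 4439*(1/590) = 4439/590 ≈ 7.5237)
W = 4 (W = (4 - 6)² = (-2)² = 4)
(W - 4720)*(C + A(h(6))) = (4 - 4720)*(4439/590 + (28 + 2*6)) = -4716*(4439/590 + (28 + 12)) = -4716*(4439/590 + 40) = -4716*28039/590 = -66115962/295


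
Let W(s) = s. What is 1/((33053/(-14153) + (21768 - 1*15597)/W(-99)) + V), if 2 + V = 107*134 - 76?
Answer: 42459/602719570 ≈ 7.0446e-5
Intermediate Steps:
V = 14260 (V = -2 + (107*134 - 76) = -2 + (14338 - 76) = -2 + 14262 = 14260)
1/((33053/(-14153) + (21768 - 1*15597)/W(-99)) + V) = 1/((33053/(-14153) + (21768 - 1*15597)/(-99)) + 14260) = 1/((33053*(-1/14153) + (21768 - 15597)*(-1/99)) + 14260) = 1/((-33053/14153 + 6171*(-1/99)) + 14260) = 1/((-33053/14153 - 187/3) + 14260) = 1/(-2745770/42459 + 14260) = 1/(602719570/42459) = 42459/602719570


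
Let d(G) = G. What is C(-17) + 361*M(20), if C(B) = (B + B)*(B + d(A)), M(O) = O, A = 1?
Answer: 7764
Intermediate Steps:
C(B) = 2*B*(1 + B) (C(B) = (B + B)*(B + 1) = (2*B)*(1 + B) = 2*B*(1 + B))
C(-17) + 361*M(20) = 2*(-17)*(1 - 17) + 361*20 = 2*(-17)*(-16) + 7220 = 544 + 7220 = 7764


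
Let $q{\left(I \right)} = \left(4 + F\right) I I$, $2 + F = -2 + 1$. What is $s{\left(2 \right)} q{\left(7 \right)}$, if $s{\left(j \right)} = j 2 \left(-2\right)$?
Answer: $-392$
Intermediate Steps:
$s{\left(j \right)} = - 4 j$ ($s{\left(j \right)} = 2 j \left(-2\right) = - 4 j$)
$F = -3$ ($F = -2 + \left(-2 + 1\right) = -2 - 1 = -3$)
$q{\left(I \right)} = I^{2}$ ($q{\left(I \right)} = \left(4 - 3\right) I I = 1 I^{2} = I^{2}$)
$s{\left(2 \right)} q{\left(7 \right)} = \left(-4\right) 2 \cdot 7^{2} = \left(-8\right) 49 = -392$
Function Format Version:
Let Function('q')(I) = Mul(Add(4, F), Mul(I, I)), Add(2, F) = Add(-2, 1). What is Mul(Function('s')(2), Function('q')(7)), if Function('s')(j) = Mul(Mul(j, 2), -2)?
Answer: -392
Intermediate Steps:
Function('s')(j) = Mul(-4, j) (Function('s')(j) = Mul(Mul(2, j), -2) = Mul(-4, j))
F = -3 (F = Add(-2, Add(-2, 1)) = Add(-2, -1) = -3)
Function('q')(I) = Pow(I, 2) (Function('q')(I) = Mul(Add(4, -3), Mul(I, I)) = Mul(1, Pow(I, 2)) = Pow(I, 2))
Mul(Function('s')(2), Function('q')(7)) = Mul(Mul(-4, 2), Pow(7, 2)) = Mul(-8, 49) = -392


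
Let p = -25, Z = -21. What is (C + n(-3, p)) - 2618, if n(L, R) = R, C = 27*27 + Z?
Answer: -1935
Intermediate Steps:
C = 708 (C = 27*27 - 21 = 729 - 21 = 708)
(C + n(-3, p)) - 2618 = (708 - 25) - 2618 = 683 - 2618 = -1935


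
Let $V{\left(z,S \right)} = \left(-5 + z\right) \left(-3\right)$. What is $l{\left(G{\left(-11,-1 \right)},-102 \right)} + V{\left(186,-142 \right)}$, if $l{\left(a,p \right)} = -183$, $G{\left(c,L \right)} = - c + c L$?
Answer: $-726$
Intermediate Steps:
$G{\left(c,L \right)} = - c + L c$
$V{\left(z,S \right)} = 15 - 3 z$
$l{\left(G{\left(-11,-1 \right)},-102 \right)} + V{\left(186,-142 \right)} = -183 + \left(15 - 558\right) = -183 - 543 = -726$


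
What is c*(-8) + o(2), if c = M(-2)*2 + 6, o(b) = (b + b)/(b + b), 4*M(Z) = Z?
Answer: -39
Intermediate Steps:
M(Z) = Z/4
o(b) = 1 (o(b) = (2*b)/((2*b)) = (2*b)*(1/(2*b)) = 1)
c = 5 (c = ((¼)*(-2))*2 + 6 = -½*2 + 6 = -1 + 6 = 5)
c*(-8) + o(2) = 5*(-8) + 1 = -40 + 1 = -39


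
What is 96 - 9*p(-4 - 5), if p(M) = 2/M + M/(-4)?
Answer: 311/4 ≈ 77.750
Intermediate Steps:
p(M) = 2/M - M/4 (p(M) = 2/M + M*(-1/4) = 2/M - M/4)
96 - 9*p(-4 - 5) = 96 - 9*(2/(-4 - 5) - (-4 - 5)/4) = 96 - 9*(2/(-9) - 1/4*(-9)) = 96 - 9*(2*(-1/9) + 9/4) = 96 - 9*(-2/9 + 9/4) = 96 - 9*73/36 = 96 - 73/4 = 311/4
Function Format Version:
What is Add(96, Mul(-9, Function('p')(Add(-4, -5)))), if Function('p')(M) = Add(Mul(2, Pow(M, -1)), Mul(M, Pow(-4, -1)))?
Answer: Rational(311, 4) ≈ 77.750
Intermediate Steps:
Function('p')(M) = Add(Mul(2, Pow(M, -1)), Mul(Rational(-1, 4), M)) (Function('p')(M) = Add(Mul(2, Pow(M, -1)), Mul(M, Rational(-1, 4))) = Add(Mul(2, Pow(M, -1)), Mul(Rational(-1, 4), M)))
Add(96, Mul(-9, Function('p')(Add(-4, -5)))) = Add(96, Mul(-9, Add(Mul(2, Pow(Add(-4, -5), -1)), Mul(Rational(-1, 4), Add(-4, -5))))) = Add(96, Mul(-9, Add(Mul(2, Pow(-9, -1)), Mul(Rational(-1, 4), -9)))) = Add(96, Mul(-9, Add(Mul(2, Rational(-1, 9)), Rational(9, 4)))) = Add(96, Mul(-9, Add(Rational(-2, 9), Rational(9, 4)))) = Add(96, Mul(-9, Rational(73, 36))) = Add(96, Rational(-73, 4)) = Rational(311, 4)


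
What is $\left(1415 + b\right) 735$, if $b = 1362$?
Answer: $2041095$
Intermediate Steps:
$\left(1415 + b\right) 735 = \left(1415 + 1362\right) 735 = 2777 \cdot 735 = 2041095$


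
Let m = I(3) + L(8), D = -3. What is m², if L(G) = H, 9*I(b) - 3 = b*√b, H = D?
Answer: (8 - √3)²/9 ≈ 4.3652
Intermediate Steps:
H = -3
I(b) = ⅓ + b^(3/2)/9 (I(b) = ⅓ + (b*√b)/9 = ⅓ + b^(3/2)/9)
L(G) = -3
m = -8/3 + √3/3 (m = (⅓ + 3^(3/2)/9) - 3 = (⅓ + (3*√3)/9) - 3 = (⅓ + √3/3) - 3 = -8/3 + √3/3 ≈ -2.0893)
m² = (-8/3 + √3/3)²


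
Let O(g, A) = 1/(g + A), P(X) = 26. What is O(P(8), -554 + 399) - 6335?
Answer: -817216/129 ≈ -6335.0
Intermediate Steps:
O(g, A) = 1/(A + g)
O(P(8), -554 + 399) - 6335 = 1/((-554 + 399) + 26) - 6335 = 1/(-155 + 26) - 6335 = 1/(-129) - 6335 = -1/129 - 6335 = -817216/129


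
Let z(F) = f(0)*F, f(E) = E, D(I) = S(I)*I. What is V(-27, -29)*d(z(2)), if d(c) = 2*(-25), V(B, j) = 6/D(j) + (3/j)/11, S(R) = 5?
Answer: 810/319 ≈ 2.5392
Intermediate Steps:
D(I) = 5*I
V(B, j) = 81/(55*j) (V(B, j) = 6/((5*j)) + (3/j)/11 = 6*(1/(5*j)) + (3/j)*(1/11) = 6/(5*j) + 3/(11*j) = 81/(55*j))
z(F) = 0 (z(F) = 0*F = 0)
d(c) = -50
V(-27, -29)*d(z(2)) = ((81/55)/(-29))*(-50) = ((81/55)*(-1/29))*(-50) = -81/1595*(-50) = 810/319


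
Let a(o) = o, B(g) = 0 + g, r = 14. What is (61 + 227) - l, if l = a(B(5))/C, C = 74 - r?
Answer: 3455/12 ≈ 287.92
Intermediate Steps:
C = 60 (C = 74 - 1*14 = 74 - 14 = 60)
B(g) = g
l = 1/12 (l = 5/60 = 5*(1/60) = 1/12 ≈ 0.083333)
(61 + 227) - l = (61 + 227) - 1*1/12 = 288 - 1/12 = 3455/12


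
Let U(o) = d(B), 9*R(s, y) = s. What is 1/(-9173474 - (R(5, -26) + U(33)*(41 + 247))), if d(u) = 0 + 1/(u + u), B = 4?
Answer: -9/82561595 ≈ -1.0901e-7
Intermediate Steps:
d(u) = 1/(2*u) (d(u) = 0 + 1/(2*u) = 1/(2*u))
R(s, y) = s/9
U(o) = 1/8 (U(o) = (1/2)/4 = (1/2)*(1/4) = 1/8)
1/(-9173474 - (R(5, -26) + U(33)*(41 + 247))) = 1/(-9173474 - ((1/9)*5 + (41 + 247)/8)) = 1/(-9173474 - (5/9 + (1/8)*288)) = 1/(-9173474 - (5/9 + 36)) = 1/(-9173474 - 1*329/9) = 1/(-9173474 - 329/9) = 1/(-82561595/9) = -9/82561595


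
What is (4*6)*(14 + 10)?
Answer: 576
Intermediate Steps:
(4*6)*(14 + 10) = 24*24 = 576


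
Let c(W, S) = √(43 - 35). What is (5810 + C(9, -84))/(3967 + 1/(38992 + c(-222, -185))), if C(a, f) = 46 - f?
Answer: 35826111207675360/23926293616103513 + 11880*√2/23926293616103513 ≈ 1.4974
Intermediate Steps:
c(W, S) = 2*√2 (c(W, S) = √8 = 2*√2)
(5810 + C(9, -84))/(3967 + 1/(38992 + c(-222, -185))) = (5810 + (46 - 1*(-84)))/(3967 + 1/(38992 + 2*√2)) = (5810 + (46 + 84))/(3967 + 1/(38992 + 2*√2)) = (5810 + 130)/(3967 + 1/(38992 + 2*√2)) = 5940/(3967 + 1/(38992 + 2*√2))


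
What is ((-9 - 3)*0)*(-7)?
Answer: 0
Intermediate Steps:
((-9 - 3)*0)*(-7) = -12*0*(-7) = 0*(-7) = 0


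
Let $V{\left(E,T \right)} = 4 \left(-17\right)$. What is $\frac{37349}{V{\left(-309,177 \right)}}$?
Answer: $- \frac{2197}{4} \approx -549.25$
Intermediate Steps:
$V{\left(E,T \right)} = -68$
$\frac{37349}{V{\left(-309,177 \right)}} = \frac{37349}{-68} = 37349 \left(- \frac{1}{68}\right) = - \frac{2197}{4}$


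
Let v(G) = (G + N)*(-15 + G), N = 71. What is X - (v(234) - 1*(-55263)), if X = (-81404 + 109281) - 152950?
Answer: -247131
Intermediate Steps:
v(G) = (-15 + G)*(71 + G) (v(G) = (G + 71)*(-15 + G) = (71 + G)*(-15 + G) = (-15 + G)*(71 + G))
X = -125073 (X = 27877 - 152950 = -125073)
X - (v(234) - 1*(-55263)) = -125073 - ((-1065 + 234**2 + 56*234) - 1*(-55263)) = -125073 - ((-1065 + 54756 + 13104) + 55263) = -125073 - (66795 + 55263) = -125073 - 1*122058 = -125073 - 122058 = -247131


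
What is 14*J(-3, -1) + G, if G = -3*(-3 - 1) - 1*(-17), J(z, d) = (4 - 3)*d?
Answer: 15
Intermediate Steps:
J(z, d) = d (J(z, d) = 1*d = d)
G = 29 (G = -3*(-4) + 17 = 12 + 17 = 29)
14*J(-3, -1) + G = 14*(-1) + 29 = -14 + 29 = 15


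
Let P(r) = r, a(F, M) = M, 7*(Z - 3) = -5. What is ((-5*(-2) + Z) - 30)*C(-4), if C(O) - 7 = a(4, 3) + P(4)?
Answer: -248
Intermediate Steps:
Z = 16/7 (Z = 3 + (⅐)*(-5) = 3 - 5/7 = 16/7 ≈ 2.2857)
C(O) = 14 (C(O) = 7 + (3 + 4) = 7 + 7 = 14)
((-5*(-2) + Z) - 30)*C(-4) = ((-5*(-2) + 16/7) - 30)*14 = ((10 + 16/7) - 30)*14 = (86/7 - 30)*14 = -124/7*14 = -248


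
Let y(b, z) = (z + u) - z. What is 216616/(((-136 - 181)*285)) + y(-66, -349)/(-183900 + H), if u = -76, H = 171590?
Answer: -265967674/111214695 ≈ -2.3915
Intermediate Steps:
y(b, z) = -76 (y(b, z) = (z - 76) - z = (-76 + z) - z = -76)
216616/(((-136 - 181)*285)) + y(-66, -349)/(-183900 + H) = 216616/(((-136 - 181)*285)) - 76/(-183900 + 171590) = 216616/((-317*285)) - 76/(-12310) = 216616/(-90345) - 76*(-1/12310) = 216616*(-1/90345) + 38/6155 = -216616/90345 + 38/6155 = -265967674/111214695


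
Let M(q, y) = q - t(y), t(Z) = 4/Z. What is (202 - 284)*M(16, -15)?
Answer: -20008/15 ≈ -1333.9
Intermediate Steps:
M(q, y) = q - 4/y
(202 - 284)*M(16, -15) = (202 - 284)*(16 - 4/(-15)) = -82*(16 - 4*(-1/15)) = -82*(16 + 4/15) = -82*244/15 = -20008/15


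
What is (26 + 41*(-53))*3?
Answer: -6441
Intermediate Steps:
(26 + 41*(-53))*3 = (26 - 2173)*3 = -2147*3 = -6441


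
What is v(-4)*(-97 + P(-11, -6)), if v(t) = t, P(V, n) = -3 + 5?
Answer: 380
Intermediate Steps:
P(V, n) = 2
v(-4)*(-97 + P(-11, -6)) = -4*(-97 + 2) = -4*(-95) = 380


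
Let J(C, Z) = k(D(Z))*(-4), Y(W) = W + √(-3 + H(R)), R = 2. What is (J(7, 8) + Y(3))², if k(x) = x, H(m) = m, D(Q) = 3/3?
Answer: (1 - I)² ≈ -2.0*I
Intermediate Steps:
D(Q) = 1 (D(Q) = 3*(⅓) = 1)
Y(W) = I + W (Y(W) = W + √(-3 + 2) = W + √(-1) = W + I = I + W)
J(C, Z) = -4 (J(C, Z) = 1*(-4) = -4)
(J(7, 8) + Y(3))² = (-4 + (I + 3))² = (-4 + (3 + I))² = (-1 + I)²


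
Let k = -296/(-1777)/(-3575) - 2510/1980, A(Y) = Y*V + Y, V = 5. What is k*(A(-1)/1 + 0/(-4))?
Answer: 144964103/19058325 ≈ 7.6063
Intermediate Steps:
A(Y) = 6*Y (A(Y) = Y*5 + Y = 5*Y + Y = 6*Y)
k = -144964103/114349950 (k = -296*(-1/1777)*(-1/3575) - 2510*1/1980 = (296/1777)*(-1/3575) - 251/198 = -296/6352775 - 251/198 = -144964103/114349950 ≈ -1.2677)
k*(A(-1)/1 + 0/(-4)) = -144964103*((6*(-1))/1 + 0/(-4))/114349950 = -144964103*(-6*1 + 0*(-¼))/114349950 = -144964103*(-6 + 0)/114349950 = -144964103/114349950*(-6) = 144964103/19058325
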